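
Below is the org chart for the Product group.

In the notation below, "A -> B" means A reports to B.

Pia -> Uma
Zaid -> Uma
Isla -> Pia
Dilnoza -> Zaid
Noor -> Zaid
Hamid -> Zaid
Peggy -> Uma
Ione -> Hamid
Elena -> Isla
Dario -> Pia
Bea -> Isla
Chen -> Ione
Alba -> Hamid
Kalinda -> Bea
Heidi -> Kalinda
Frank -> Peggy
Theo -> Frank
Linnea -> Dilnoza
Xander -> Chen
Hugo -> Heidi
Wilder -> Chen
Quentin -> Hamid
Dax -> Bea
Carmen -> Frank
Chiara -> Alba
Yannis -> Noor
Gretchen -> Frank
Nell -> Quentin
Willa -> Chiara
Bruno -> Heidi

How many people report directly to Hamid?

Hamid directly manages Ione, Alba, Quentin. That is 3 direct reports.

3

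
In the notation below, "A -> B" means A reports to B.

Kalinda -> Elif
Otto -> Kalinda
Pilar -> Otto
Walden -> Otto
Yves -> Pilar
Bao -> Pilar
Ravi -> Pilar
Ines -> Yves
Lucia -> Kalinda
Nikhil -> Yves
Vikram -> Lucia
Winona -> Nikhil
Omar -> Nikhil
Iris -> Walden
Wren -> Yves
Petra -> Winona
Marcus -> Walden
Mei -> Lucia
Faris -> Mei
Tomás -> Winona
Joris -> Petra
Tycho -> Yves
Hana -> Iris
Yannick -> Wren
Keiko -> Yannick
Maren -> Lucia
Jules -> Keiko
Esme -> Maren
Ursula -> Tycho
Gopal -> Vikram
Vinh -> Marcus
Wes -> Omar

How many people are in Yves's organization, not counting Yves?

14

Yves directly manages Ines, Nikhil, Wren, Tycho. Ines has no reports. Under Nikhil: Omar, Wes, Winona, Tomás, Petra, Joris (6). Under Wren: Yannick, Keiko, Jules (3). Under Tycho: Ursula (1). So Yves's organization is 4 direct reports plus everyone under them: 1 + 7 + 4 + 2 = 14.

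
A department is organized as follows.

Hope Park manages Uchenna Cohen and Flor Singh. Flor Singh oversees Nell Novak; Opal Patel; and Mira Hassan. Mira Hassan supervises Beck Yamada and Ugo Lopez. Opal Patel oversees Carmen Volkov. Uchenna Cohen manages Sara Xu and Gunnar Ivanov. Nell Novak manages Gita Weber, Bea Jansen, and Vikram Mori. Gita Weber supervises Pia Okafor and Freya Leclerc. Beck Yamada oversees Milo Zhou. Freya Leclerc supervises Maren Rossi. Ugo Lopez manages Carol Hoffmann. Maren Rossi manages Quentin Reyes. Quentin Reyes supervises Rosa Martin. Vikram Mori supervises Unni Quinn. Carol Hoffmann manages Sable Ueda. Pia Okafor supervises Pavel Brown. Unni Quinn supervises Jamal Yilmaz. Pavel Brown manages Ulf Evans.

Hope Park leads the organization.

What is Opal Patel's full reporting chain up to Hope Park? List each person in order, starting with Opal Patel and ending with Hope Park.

Opal Patel -> Flor Singh -> Hope Park

Opal Patel reports to Flor Singh. Flor Singh reports to Hope Park. Hope Park is at the top.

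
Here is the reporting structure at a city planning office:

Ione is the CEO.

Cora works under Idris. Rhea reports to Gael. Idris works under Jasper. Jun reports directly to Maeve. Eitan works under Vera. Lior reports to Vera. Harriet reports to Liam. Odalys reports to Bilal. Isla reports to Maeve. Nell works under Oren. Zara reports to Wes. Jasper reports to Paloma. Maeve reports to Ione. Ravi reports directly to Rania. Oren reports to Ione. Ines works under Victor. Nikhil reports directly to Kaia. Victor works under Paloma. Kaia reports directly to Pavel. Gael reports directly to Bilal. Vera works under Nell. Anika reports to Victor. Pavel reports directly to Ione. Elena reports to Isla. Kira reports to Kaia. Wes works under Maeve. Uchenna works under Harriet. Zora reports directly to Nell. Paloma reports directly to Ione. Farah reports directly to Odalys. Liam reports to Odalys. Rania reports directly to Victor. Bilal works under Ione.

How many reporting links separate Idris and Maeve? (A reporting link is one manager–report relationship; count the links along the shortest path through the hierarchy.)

Idris is 3 levels below Ione, and Maeve is 1 level below Ione (their lowest common manager). The shortest path runs up from Idris to Ione and back down to Maeve: 3 + 1 = 4 links.

4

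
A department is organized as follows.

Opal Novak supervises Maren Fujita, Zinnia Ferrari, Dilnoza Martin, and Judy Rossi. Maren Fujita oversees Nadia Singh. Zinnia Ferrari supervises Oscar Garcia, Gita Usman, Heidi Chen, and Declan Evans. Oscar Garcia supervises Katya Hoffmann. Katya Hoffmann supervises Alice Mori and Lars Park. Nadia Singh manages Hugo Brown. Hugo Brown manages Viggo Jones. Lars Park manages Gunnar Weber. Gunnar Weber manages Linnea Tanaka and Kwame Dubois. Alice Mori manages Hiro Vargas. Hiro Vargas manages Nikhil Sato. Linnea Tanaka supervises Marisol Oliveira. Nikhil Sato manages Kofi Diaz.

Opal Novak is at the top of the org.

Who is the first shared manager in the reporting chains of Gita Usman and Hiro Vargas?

Gita Usman's chain of managers is Zinnia Ferrari, Opal Novak. Hiro Vargas's chain of managers is Alice Mori, Katya Hoffmann, Oscar Garcia, Zinnia Ferrari, Opal Novak. The first manager that appears in both chains is Zinnia Ferrari.

Zinnia Ferrari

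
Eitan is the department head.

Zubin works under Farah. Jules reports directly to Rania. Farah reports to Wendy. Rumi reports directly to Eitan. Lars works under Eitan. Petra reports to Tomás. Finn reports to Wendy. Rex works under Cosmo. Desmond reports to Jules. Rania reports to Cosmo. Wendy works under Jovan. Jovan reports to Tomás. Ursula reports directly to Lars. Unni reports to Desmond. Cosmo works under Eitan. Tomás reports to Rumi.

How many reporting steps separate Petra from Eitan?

3

Chain from Petra up to Eitan: Petra → Tomás → Rumi → Eitan. That is 3 steps up, so Petra is 3 levels below Eitan.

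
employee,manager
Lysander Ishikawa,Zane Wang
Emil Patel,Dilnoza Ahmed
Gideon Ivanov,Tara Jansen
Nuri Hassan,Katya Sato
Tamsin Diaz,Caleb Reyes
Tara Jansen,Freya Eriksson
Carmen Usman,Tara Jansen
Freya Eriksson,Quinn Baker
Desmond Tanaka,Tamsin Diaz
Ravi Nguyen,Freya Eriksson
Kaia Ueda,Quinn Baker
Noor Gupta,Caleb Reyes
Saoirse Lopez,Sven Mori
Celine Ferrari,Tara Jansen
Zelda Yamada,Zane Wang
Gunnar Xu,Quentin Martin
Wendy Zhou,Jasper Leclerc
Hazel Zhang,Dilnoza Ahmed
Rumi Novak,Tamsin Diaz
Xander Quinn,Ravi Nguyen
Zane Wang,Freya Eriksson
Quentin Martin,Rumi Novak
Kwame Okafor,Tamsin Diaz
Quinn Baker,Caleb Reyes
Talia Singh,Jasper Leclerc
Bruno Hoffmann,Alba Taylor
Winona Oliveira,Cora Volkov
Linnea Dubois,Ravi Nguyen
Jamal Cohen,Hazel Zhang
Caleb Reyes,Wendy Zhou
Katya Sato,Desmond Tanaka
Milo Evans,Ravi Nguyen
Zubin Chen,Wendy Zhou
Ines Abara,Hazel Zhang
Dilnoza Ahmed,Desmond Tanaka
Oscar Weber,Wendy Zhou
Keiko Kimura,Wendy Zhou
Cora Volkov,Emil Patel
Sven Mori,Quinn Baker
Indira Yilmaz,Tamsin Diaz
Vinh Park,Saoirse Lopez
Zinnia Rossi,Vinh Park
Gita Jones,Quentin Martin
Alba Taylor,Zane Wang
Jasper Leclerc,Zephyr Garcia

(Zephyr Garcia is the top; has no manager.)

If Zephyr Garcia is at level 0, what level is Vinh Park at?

7

Chain from Vinh Park up to Zephyr Garcia: Vinh Park → Saoirse Lopez → Sven Mori → Quinn Baker → Caleb Reyes → Wendy Zhou → Jasper Leclerc → Zephyr Garcia. That is 7 steps up, so Vinh Park is 7 levels below Zephyr Garcia.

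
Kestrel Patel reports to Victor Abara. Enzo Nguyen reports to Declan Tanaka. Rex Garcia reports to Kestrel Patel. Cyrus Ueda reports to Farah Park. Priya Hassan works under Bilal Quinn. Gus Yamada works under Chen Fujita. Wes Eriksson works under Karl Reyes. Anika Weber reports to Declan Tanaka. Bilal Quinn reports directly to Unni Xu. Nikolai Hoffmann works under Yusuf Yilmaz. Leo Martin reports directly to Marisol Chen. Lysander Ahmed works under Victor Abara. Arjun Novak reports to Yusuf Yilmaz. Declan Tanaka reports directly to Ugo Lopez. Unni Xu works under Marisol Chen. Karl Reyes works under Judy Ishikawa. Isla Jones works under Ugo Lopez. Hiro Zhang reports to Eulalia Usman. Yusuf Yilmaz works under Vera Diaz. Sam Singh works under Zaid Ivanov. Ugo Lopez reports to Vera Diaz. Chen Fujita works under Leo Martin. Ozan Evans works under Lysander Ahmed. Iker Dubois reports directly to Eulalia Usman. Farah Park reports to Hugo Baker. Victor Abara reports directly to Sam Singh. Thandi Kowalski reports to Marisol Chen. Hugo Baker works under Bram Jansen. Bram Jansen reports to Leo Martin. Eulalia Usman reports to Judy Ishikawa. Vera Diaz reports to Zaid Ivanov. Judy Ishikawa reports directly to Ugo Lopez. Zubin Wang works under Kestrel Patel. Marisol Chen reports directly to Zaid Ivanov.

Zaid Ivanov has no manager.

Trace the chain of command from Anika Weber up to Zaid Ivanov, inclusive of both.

Anika Weber -> Declan Tanaka -> Ugo Lopez -> Vera Diaz -> Zaid Ivanov

Anika Weber reports to Declan Tanaka. Declan Tanaka reports to Ugo Lopez. Ugo Lopez reports to Vera Diaz. Vera Diaz reports to Zaid Ivanov. Zaid Ivanov is at the top.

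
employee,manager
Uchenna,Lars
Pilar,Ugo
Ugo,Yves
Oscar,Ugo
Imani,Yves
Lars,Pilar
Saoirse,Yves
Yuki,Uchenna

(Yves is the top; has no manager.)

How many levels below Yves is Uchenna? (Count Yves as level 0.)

Chain from Uchenna up to Yves: Uchenna → Lars → Pilar → Ugo → Yves. That is 4 steps up, so Uchenna is 4 levels below Yves.

4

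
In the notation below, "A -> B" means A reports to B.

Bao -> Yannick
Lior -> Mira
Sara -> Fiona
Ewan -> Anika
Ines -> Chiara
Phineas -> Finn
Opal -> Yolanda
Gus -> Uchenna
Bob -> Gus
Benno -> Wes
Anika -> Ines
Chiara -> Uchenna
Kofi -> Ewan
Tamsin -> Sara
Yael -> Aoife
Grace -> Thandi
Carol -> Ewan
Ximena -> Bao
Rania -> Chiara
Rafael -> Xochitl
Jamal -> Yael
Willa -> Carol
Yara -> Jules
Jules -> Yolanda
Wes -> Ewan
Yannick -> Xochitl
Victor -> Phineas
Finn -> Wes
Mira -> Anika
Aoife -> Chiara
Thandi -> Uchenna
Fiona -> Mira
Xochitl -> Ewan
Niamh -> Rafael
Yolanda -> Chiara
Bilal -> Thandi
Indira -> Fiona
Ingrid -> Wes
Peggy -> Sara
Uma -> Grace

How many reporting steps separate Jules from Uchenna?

Chain from Jules up to Uchenna: Jules → Yolanda → Chiara → Uchenna. That is 3 steps up, so Jules is 3 levels below Uchenna.

3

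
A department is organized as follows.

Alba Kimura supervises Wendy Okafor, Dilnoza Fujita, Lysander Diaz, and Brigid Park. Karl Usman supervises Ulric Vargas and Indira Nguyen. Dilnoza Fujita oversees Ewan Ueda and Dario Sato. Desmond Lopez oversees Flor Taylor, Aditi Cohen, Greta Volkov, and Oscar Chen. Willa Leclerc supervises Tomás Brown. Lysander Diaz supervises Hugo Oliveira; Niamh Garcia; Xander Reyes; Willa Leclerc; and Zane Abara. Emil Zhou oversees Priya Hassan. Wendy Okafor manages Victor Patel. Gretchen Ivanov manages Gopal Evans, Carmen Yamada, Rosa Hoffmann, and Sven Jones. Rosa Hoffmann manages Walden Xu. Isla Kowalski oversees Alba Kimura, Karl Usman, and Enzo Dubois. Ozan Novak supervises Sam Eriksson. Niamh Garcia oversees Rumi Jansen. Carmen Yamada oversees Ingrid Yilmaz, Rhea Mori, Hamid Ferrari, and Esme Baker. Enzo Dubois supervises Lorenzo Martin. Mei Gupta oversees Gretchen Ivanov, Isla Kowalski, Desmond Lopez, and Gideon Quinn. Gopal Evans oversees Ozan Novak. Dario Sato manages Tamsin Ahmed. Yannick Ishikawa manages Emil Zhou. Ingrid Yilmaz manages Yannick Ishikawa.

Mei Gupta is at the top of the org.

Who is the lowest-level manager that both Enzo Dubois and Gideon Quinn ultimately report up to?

Mei Gupta

Enzo Dubois's chain of managers is Isla Kowalski, Mei Gupta. Gideon Quinn's chain of managers is Mei Gupta. The first manager that appears in both chains is Mei Gupta.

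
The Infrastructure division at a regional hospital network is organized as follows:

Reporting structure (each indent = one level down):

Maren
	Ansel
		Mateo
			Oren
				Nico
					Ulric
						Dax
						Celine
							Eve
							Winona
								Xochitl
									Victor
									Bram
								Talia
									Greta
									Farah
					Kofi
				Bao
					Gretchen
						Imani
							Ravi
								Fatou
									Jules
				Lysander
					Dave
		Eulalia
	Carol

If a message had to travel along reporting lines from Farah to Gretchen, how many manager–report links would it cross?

8

Farah is 6 levels below Oren, and Gretchen is 2 levels below Oren (their lowest common manager). The shortest path runs up from Farah to Oren and back down to Gretchen: 6 + 2 = 8 links.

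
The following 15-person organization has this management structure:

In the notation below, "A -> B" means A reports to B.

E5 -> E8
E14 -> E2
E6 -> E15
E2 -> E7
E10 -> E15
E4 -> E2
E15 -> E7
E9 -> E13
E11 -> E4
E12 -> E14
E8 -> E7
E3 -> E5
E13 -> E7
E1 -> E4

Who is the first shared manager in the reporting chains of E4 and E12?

E2

E4's chain of managers is E2, E7. E12's chain of managers is E14, E2, E7. The first manager that appears in both chains is E2.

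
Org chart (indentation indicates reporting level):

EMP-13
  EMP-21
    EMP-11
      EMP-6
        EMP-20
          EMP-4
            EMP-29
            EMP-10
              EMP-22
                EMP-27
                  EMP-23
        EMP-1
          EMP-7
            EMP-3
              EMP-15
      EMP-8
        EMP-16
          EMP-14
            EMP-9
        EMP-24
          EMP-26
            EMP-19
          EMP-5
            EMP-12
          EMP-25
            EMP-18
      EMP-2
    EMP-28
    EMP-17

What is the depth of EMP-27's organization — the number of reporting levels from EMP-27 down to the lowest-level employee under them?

The longest chain under EMP-27 runs EMP-27 → EMP-23, which is 1 level below EMP-27.

1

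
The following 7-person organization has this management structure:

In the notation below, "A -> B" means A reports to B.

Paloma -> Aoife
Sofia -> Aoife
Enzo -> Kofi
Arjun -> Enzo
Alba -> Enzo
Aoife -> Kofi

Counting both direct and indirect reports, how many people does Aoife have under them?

2

Aoife directly manages Sofia, Paloma. Sofia has no reports. Paloma has no reports. So Aoife's organization is 2 direct reports plus everyone under them: 1 + 1 = 2.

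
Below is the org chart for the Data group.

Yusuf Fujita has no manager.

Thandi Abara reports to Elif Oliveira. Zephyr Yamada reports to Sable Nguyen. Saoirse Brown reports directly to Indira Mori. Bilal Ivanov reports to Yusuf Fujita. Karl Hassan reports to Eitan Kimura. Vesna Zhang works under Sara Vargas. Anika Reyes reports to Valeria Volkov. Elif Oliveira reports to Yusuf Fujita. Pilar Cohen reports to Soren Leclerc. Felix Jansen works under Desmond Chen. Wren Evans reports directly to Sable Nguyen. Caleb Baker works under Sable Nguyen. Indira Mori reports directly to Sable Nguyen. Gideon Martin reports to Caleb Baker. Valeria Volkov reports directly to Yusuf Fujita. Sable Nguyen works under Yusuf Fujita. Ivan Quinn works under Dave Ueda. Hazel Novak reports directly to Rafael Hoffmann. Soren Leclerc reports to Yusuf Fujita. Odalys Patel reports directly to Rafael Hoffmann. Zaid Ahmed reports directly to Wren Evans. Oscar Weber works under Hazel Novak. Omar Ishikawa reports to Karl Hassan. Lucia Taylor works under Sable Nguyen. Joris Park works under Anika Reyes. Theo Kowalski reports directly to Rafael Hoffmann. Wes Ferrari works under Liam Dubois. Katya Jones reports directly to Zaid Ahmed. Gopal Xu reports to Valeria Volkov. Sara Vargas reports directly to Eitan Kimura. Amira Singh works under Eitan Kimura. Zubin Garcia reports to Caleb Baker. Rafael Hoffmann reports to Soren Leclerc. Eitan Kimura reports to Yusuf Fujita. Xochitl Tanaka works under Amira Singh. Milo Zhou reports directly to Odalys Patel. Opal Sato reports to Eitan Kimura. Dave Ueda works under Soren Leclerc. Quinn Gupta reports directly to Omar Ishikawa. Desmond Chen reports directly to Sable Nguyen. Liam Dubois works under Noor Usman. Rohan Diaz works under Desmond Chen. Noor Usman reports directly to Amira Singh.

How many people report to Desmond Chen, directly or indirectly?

Desmond Chen directly manages Felix Jansen, Rohan Diaz. Felix Jansen has no reports. Rohan Diaz has no reports. So Desmond Chen's organization is 2 direct reports plus everyone under them: 1 + 1 = 2.

2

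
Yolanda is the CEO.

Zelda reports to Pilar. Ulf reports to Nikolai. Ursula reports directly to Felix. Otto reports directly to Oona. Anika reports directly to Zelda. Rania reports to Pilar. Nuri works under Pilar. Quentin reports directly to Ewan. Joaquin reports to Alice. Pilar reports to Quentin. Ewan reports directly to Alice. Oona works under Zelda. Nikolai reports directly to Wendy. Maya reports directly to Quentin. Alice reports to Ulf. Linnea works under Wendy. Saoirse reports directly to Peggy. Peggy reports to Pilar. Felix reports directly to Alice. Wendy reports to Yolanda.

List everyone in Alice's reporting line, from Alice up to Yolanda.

Alice reports to Ulf. Ulf reports to Nikolai. Nikolai reports to Wendy. Wendy reports to Yolanda. Yolanda is at the top.

Alice -> Ulf -> Nikolai -> Wendy -> Yolanda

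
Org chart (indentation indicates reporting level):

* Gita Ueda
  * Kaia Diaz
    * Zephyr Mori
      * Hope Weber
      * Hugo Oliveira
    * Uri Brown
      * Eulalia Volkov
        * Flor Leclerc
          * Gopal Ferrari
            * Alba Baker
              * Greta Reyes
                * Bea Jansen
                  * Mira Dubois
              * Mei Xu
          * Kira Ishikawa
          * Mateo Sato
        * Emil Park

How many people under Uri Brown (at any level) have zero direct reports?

5

The people in Uri Brown's organization with no one reporting to them are Emil Park, Mateo Sato, Kira Ishikawa, Mei Xu, Mira Dubois. That is 5.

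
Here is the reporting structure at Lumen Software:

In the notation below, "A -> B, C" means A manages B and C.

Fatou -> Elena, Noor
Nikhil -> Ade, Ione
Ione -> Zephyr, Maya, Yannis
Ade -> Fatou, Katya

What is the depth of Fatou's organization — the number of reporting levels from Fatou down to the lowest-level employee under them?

The longest chain under Fatou runs Fatou → Noor, which is 1 level below Fatou.

1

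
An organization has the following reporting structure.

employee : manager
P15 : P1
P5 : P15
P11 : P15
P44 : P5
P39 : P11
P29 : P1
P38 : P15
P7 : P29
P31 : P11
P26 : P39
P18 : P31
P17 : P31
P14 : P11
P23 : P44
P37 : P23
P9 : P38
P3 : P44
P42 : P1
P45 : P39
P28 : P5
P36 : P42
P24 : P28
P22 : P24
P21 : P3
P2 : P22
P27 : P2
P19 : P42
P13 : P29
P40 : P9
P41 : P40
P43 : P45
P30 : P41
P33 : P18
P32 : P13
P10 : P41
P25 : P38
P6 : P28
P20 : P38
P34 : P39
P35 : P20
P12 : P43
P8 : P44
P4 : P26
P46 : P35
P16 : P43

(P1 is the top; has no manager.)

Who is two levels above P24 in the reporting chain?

P24 reports to P28, and P28 reports to P5. So P24's skip-level manager is P5.

P5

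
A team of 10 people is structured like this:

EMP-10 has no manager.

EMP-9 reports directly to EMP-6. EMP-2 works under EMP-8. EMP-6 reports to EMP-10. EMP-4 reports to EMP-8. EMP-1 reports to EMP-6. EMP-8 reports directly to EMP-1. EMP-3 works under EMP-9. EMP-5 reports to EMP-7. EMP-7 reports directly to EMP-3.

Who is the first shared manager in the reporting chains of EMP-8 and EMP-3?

EMP-8's chain of managers is EMP-1, EMP-6, EMP-10. EMP-3's chain of managers is EMP-9, EMP-6, EMP-10. The first manager that appears in both chains is EMP-6.

EMP-6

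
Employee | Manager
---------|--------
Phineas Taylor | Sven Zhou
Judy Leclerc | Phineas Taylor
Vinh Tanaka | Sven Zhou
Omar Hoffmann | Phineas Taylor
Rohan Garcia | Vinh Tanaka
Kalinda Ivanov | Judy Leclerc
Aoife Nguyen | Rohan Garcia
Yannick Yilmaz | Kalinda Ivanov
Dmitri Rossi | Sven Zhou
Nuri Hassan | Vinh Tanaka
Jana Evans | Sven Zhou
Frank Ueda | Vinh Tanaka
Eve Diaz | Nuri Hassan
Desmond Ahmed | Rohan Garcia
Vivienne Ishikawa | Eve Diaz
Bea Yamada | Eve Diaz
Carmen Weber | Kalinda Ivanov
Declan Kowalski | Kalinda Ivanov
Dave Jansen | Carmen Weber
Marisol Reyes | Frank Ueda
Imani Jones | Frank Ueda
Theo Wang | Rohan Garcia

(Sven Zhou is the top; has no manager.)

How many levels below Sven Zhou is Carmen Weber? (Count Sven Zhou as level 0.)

Chain from Carmen Weber up to Sven Zhou: Carmen Weber → Kalinda Ivanov → Judy Leclerc → Phineas Taylor → Sven Zhou. That is 4 steps up, so Carmen Weber is 4 levels below Sven Zhou.

4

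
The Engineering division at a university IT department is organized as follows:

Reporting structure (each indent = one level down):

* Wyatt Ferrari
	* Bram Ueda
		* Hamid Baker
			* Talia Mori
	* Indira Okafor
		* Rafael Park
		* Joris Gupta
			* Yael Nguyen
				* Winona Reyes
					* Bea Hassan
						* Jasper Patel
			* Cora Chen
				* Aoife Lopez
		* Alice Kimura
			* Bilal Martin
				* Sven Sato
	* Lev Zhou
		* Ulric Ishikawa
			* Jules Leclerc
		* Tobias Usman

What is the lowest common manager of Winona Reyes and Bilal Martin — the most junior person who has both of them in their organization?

Indira Okafor

Winona Reyes's chain of managers is Yael Nguyen, Joris Gupta, Indira Okafor, Wyatt Ferrari. Bilal Martin's chain of managers is Alice Kimura, Indira Okafor, Wyatt Ferrari. The first manager that appears in both chains is Indira Okafor.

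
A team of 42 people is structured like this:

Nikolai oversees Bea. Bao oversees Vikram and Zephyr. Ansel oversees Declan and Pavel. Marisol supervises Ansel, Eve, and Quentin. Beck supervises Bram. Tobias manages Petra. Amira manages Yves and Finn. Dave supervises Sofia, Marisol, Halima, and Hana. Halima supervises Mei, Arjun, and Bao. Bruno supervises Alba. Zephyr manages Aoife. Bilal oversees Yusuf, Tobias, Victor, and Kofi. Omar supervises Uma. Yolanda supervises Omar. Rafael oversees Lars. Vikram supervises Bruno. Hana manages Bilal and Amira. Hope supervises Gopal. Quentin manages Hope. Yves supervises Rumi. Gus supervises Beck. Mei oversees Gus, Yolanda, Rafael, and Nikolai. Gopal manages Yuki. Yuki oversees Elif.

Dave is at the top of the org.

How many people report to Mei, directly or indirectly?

Mei directly manages Gus, Yolanda, Rafael, Nikolai. Under Gus: Beck, Bram (2). Under Yolanda: Omar, Uma (2). Under Rafael: Lars (1). Under Nikolai: Bea (1). So Mei's organization is 4 direct reports plus everyone under them: 3 + 3 + 2 + 2 = 10.

10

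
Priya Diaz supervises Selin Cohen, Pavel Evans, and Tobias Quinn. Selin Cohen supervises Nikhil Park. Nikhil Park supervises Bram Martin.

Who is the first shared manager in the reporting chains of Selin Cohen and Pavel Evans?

Priya Diaz

Selin Cohen's chain of managers is Priya Diaz. Pavel Evans's chain of managers is Priya Diaz. The first manager that appears in both chains is Priya Diaz.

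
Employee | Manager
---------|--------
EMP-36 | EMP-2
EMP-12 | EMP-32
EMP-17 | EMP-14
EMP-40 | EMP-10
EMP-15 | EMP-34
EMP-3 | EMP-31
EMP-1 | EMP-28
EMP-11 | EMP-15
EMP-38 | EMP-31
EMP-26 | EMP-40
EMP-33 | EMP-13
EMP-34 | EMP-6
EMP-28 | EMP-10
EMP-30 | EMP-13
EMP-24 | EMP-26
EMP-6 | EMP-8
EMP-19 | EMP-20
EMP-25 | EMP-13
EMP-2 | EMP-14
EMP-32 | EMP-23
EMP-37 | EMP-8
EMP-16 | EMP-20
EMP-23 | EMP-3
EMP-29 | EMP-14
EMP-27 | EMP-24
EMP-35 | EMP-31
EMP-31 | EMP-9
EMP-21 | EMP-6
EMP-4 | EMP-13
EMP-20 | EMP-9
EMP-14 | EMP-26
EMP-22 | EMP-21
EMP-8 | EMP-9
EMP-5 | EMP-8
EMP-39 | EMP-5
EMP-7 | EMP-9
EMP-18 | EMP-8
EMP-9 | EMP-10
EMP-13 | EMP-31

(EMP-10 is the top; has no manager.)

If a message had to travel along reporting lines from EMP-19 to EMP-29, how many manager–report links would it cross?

7

EMP-19 is 3 levels below EMP-10, and EMP-29 is 4 levels below EMP-10 (their lowest common manager). The shortest path runs up from EMP-19 to EMP-10 and back down to EMP-29: 3 + 4 = 7 links.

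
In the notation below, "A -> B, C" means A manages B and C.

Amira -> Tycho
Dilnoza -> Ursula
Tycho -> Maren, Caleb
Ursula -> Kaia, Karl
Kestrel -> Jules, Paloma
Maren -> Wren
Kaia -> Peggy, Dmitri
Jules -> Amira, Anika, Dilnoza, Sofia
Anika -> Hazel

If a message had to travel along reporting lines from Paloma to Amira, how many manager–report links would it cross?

Paloma is 1 level below Kestrel, and Amira is 2 levels below Kestrel (their lowest common manager). The shortest path runs up from Paloma to Kestrel and back down to Amira: 1 + 2 = 3 links.

3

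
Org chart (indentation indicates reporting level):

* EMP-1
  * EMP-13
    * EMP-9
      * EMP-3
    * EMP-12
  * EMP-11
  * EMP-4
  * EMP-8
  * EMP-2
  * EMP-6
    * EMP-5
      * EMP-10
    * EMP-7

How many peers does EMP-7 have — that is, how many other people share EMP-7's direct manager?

1

EMP-7 reports to EMP-6. EMP-6's other direct reports are EMP-5 — 1 peer.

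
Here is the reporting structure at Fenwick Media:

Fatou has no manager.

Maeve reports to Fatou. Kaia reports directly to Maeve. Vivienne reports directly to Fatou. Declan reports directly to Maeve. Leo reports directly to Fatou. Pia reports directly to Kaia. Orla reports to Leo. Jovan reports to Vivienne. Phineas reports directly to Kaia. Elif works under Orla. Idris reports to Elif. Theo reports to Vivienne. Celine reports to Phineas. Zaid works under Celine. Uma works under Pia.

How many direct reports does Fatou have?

3

Fatou directly manages Maeve, Vivienne, Leo. That is 3 direct reports.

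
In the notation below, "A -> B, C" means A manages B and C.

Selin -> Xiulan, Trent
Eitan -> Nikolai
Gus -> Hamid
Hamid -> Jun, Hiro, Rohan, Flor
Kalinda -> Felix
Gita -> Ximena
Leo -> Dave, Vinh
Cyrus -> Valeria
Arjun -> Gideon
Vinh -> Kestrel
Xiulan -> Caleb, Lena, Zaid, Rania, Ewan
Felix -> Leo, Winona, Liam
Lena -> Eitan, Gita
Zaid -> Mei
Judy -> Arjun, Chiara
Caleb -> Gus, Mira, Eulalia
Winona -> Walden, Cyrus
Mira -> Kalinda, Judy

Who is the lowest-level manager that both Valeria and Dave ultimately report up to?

Felix

Valeria's chain of managers is Cyrus, Winona, Felix, Kalinda, Mira, Caleb, Xiulan, Selin. Dave's chain of managers is Leo, Felix, Kalinda, Mira, Caleb, Xiulan, Selin. The first manager that appears in both chains is Felix.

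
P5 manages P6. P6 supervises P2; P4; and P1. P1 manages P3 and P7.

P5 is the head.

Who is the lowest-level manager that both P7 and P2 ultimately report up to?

P6

P7's chain of managers is P1, P6, P5. P2's chain of managers is P6, P5. The first manager that appears in both chains is P6.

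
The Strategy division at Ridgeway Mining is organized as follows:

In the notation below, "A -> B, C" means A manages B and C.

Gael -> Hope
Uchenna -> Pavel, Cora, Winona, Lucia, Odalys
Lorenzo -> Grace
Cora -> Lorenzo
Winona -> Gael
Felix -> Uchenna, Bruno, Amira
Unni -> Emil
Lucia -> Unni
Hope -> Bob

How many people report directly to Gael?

1

Gael directly manages Hope. That is 1 direct report.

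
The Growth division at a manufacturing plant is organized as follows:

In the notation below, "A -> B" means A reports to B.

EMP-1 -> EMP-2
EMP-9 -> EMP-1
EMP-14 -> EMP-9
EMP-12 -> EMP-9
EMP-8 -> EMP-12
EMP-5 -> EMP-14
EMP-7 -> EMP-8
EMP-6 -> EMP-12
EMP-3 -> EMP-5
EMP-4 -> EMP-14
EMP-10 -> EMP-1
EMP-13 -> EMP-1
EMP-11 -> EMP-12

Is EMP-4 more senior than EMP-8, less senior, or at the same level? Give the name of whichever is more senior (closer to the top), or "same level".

Both EMP-4 and EMP-8 are 4 levels below EMP-2.

same level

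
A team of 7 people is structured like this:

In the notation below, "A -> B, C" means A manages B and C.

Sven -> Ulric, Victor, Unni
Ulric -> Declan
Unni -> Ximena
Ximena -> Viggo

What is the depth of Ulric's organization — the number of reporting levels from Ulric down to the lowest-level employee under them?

The longest chain under Ulric runs Ulric → Declan, which is 1 level below Ulric.

1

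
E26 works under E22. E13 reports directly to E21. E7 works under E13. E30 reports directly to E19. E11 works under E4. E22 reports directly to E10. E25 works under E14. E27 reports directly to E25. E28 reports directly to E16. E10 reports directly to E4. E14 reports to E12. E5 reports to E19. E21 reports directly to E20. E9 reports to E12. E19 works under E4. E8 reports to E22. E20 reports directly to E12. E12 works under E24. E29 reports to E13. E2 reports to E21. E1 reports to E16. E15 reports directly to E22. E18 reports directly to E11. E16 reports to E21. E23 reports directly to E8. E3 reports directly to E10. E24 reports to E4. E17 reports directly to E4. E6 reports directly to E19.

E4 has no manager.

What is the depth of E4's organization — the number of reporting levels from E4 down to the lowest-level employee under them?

The longest chain under E4 runs E4 → E24 → E12 → E20 → E21 → E16 → E28, which is 6 levels below E4.

6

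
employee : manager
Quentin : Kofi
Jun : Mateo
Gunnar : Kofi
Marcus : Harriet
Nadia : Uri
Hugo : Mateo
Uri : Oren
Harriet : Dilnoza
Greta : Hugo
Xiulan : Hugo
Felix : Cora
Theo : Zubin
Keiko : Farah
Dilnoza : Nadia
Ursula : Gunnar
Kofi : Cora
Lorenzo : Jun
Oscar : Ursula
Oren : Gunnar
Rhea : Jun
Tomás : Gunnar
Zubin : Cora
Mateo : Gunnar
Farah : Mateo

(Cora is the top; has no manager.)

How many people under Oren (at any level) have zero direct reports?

1

The only person in Oren's organization with no one reporting to them is Marcus. That is 1.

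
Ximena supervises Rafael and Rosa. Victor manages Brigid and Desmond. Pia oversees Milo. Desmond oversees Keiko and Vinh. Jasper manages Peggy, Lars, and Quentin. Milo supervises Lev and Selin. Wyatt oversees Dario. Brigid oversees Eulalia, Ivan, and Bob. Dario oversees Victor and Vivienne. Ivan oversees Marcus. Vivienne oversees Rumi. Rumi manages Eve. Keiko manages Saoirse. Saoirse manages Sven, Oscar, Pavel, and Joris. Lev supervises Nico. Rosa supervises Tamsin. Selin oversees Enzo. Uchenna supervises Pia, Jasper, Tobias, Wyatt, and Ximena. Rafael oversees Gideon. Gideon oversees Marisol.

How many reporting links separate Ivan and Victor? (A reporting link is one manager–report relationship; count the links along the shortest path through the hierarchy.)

Ivan is in Victor's organization: the chain from Ivan up to Victor is Ivan → Brigid → Victor, which is 2 links.

2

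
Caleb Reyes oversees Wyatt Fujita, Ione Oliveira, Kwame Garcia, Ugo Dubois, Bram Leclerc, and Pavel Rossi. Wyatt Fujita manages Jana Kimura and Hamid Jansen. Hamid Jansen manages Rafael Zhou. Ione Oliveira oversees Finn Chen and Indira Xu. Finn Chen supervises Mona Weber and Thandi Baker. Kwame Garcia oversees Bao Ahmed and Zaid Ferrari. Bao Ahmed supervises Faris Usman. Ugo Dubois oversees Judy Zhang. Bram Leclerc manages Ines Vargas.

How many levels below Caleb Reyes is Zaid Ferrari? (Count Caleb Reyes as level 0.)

Chain from Zaid Ferrari up to Caleb Reyes: Zaid Ferrari → Kwame Garcia → Caleb Reyes. That is 2 steps up, so Zaid Ferrari is 2 levels below Caleb Reyes.

2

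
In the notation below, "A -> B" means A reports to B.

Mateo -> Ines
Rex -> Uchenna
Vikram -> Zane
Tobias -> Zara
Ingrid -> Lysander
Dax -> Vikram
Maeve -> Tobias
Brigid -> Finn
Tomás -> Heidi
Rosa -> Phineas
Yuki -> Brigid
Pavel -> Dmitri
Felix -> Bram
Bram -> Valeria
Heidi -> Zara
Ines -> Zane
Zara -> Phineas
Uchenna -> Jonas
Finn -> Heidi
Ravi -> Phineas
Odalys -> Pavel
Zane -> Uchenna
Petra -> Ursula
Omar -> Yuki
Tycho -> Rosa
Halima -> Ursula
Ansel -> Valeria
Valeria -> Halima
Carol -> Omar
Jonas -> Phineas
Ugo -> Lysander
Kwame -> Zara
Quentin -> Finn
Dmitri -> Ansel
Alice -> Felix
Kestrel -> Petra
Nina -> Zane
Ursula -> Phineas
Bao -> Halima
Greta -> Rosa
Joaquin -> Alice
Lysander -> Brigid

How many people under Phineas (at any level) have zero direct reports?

The people in Phineas's organization with no one reporting to them are Tycho, Greta, Ravi, Bao, Joaquin, Odalys, Kestrel, Rex, Mateo, Nina, Dax, Kwame, Maeve, Quentin, Ugo, Ingrid, Carol, Tomás. That is 18.

18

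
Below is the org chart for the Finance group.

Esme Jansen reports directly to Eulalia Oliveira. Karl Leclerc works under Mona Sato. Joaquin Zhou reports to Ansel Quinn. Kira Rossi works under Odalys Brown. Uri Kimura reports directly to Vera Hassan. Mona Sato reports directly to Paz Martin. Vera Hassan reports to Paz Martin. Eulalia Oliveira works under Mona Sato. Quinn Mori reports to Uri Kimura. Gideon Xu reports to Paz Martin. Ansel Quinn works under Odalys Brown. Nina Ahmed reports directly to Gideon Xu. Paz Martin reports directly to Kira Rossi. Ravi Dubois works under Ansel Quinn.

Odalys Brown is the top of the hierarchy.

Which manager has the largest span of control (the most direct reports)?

Direct-report counts: Odalys Brown has 2; Ansel Quinn has 2; Kira Rossi has 1; Paz Martin has 3; Gideon Xu has 1; Mona Sato has 2; Eulalia Oliveira has 1; Vera Hassan has 1; Uri Kimura has 1. The largest is 3, held by Paz Martin.

Paz Martin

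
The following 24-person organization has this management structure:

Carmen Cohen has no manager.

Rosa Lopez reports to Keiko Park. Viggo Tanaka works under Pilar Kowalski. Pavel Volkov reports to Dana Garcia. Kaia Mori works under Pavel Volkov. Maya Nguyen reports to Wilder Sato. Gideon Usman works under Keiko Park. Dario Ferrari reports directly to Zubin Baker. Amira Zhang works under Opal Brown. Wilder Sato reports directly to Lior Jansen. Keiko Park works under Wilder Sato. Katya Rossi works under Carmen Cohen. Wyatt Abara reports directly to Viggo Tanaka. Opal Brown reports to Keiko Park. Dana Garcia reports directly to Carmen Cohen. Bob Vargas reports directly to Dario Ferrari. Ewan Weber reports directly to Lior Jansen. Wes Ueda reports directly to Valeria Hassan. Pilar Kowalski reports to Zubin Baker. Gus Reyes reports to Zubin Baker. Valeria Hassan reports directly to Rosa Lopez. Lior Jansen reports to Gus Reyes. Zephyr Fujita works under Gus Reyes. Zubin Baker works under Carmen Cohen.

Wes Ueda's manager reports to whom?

Rosa Lopez

Wes Ueda reports to Valeria Hassan, and Valeria Hassan reports to Rosa Lopez. So Wes Ueda's skip-level manager is Rosa Lopez.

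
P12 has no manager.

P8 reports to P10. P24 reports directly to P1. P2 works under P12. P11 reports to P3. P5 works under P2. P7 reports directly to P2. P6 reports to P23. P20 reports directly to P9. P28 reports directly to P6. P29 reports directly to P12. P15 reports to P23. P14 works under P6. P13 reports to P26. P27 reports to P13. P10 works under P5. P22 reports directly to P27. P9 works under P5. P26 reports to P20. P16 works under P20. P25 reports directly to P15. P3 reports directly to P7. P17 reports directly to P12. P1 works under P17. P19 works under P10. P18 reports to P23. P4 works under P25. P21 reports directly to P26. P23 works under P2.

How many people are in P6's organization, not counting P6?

2

P6 directly manages P14, P28. P14 has no reports. P28 has no reports. So P6's organization is 2 direct reports plus everyone under them: 1 + 1 = 2.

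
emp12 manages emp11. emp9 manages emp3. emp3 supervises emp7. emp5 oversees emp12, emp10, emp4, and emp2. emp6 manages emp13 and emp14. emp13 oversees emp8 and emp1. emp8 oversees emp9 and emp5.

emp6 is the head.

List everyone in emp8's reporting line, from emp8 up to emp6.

emp8 -> emp13 -> emp6

emp8 reports to emp13. emp13 reports to emp6. emp6 is at the top.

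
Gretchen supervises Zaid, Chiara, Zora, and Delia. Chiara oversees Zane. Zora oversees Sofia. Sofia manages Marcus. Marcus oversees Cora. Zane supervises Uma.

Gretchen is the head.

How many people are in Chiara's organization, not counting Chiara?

Chiara directly manages Zane. Under Zane: Uma (1). That's 2 in total.

2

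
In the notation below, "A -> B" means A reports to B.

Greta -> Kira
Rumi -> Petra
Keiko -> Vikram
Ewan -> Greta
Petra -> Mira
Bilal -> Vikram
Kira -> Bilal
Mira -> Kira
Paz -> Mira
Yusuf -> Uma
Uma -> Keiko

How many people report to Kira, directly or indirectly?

Kira directly manages Greta, Mira. Under Greta: Ewan (1). Under Mira: Paz, Petra, Rumi (3). So Kira's organization is 2 direct reports plus everyone under them: 2 + 4 = 6.

6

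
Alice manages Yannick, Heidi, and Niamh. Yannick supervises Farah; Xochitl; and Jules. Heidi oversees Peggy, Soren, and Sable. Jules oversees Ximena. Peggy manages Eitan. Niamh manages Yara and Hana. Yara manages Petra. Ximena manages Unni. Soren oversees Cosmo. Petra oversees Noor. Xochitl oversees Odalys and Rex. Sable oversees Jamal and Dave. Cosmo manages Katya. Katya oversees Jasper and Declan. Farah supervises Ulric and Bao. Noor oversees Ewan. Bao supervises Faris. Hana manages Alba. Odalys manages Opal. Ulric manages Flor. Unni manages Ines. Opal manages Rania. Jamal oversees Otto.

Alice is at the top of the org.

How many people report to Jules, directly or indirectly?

3

Jules directly manages Ximena. Under Ximena: Unni, Ines (2). That's 3 in total.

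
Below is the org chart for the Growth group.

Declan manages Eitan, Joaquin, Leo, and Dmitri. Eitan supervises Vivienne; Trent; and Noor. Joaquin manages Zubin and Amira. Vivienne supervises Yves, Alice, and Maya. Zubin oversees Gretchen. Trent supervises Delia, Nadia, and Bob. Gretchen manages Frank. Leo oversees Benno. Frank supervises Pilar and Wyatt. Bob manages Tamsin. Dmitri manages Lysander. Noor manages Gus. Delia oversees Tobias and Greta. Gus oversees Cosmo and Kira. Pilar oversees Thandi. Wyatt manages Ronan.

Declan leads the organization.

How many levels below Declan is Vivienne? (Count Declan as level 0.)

Chain from Vivienne up to Declan: Vivienne → Eitan → Declan. That is 2 steps up, so Vivienne is 2 levels below Declan.

2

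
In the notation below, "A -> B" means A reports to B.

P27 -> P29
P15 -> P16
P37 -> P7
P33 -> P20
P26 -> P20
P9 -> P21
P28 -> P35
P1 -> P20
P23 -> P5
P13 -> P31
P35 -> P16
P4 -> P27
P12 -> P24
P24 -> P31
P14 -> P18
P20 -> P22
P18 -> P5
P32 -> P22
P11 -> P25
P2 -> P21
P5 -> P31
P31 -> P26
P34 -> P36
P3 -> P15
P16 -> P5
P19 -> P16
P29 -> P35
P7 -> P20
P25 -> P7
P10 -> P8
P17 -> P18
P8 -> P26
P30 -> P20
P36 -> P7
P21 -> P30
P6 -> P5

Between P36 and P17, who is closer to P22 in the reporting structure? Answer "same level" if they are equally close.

P36

P36 is 3 levels below P22; P17 is 6. P36 is higher.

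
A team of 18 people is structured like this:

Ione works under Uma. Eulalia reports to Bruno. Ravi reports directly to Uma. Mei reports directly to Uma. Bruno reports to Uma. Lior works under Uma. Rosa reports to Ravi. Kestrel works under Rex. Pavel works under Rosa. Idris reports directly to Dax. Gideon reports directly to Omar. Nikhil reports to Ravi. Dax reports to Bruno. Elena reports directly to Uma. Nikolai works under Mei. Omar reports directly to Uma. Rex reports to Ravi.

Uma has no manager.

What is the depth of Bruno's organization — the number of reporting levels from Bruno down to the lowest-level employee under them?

2

The longest chain under Bruno runs Bruno → Dax → Idris, which is 2 levels below Bruno.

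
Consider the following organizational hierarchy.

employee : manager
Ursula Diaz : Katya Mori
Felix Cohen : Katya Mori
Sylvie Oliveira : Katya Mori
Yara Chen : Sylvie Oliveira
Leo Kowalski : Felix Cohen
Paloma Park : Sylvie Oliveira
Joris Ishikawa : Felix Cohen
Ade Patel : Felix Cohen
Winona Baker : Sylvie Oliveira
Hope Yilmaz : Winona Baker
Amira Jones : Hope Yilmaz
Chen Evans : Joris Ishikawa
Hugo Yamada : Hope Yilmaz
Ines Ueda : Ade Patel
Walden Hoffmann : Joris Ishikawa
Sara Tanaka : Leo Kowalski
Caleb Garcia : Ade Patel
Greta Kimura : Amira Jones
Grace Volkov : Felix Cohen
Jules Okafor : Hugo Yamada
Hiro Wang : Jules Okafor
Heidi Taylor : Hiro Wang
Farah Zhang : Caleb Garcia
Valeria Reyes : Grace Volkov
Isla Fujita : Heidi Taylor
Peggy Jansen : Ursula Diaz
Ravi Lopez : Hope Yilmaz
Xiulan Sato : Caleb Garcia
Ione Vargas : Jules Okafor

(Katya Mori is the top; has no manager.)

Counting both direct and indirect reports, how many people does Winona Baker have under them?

10

Winona Baker directly manages Hope Yilmaz. Under Hope Yilmaz: Ravi Lopez, Hugo Yamada, Jules Okafor, Ione Vargas, Hiro Wang, Heidi Taylor, Isla Fujita, Amira Jones, Greta Kimura (9). That's 10 in total.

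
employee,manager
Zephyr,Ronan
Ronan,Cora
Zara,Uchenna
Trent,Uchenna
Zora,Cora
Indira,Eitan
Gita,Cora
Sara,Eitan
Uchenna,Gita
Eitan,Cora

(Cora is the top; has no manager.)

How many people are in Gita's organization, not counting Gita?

3

Gita directly manages Uchenna. Under Uchenna: Zara, Trent (2). That's 3 in total.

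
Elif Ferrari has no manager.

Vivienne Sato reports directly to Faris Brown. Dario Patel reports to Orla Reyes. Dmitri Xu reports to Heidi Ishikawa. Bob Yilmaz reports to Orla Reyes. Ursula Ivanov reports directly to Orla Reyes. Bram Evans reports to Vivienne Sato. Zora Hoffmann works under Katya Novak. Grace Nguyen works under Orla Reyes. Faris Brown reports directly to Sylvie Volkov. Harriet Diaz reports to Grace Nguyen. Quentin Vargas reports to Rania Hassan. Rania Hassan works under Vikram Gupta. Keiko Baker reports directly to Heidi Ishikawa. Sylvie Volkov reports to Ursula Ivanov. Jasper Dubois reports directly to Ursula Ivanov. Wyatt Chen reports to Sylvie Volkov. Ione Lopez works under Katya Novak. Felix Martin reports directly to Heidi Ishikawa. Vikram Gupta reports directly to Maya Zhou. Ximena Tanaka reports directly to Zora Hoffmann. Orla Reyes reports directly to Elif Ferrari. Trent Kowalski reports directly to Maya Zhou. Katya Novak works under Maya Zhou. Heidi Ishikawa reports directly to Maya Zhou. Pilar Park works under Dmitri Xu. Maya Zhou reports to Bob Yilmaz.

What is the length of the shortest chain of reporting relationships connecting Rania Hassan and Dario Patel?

Rania Hassan is 4 levels below Orla Reyes, and Dario Patel is 1 level below Orla Reyes (their lowest common manager). The shortest path runs up from Rania Hassan to Orla Reyes and back down to Dario Patel: 4 + 1 = 5 links.

5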